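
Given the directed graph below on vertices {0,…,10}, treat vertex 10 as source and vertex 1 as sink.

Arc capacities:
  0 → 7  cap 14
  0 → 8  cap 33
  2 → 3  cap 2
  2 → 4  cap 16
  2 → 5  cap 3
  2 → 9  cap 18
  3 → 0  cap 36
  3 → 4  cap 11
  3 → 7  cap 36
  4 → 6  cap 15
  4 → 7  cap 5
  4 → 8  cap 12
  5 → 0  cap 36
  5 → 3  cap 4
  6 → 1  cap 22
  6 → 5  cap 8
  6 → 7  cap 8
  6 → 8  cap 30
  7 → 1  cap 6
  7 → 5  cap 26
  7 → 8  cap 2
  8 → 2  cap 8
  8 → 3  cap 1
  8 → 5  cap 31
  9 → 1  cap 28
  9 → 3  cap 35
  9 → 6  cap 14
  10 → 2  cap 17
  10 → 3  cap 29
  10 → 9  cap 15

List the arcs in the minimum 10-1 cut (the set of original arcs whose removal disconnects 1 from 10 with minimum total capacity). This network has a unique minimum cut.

Min-cut arcs: {(2,9), (4,6), (7,1), (10,9)} (total capacity 54)

augment #1: 10→9→1 push 15
augment #2: 10→2→9→1 push 13
augment #3: 10→3→7→1 push 6
augment #4: 10→2→4→6→1 push 4
augment #5: 10→3→4→6→1 push 11
augment #6: 10→3→0→8→2→9→6→1 push 5
max flow = 54; residual-reachable set from 10 gives S-side
cut edges (S→T): {(2,9), (4,6), (7,1), (10,9)} total cap 54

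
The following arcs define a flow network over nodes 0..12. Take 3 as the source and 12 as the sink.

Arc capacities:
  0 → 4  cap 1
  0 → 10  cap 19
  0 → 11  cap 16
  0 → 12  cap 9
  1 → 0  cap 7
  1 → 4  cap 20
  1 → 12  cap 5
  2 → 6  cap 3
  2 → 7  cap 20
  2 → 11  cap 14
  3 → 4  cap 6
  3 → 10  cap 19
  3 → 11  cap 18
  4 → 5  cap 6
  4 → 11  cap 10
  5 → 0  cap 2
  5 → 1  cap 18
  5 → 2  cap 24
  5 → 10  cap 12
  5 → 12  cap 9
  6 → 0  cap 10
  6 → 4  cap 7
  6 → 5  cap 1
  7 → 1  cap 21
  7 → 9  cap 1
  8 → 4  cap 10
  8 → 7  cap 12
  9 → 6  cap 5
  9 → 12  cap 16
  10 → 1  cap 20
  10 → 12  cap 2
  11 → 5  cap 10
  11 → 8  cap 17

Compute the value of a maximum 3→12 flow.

augment #1: 3→10→12 bottleneck 2, total now 2
augment #2: 3→4→5→12 bottleneck 6, total now 8
augment #3: 3→10→1→12 bottleneck 5, total now 13
augment #4: 3→11→5→12 bottleneck 3, total now 16
augment #5: 3→10→1→0→12 bottleneck 7, total now 23
augment #6: 3→11→5→0→12 bottleneck 2, total now 25
augment #7: 3→11→8→7→9→12 bottleneck 1, total now 26

Maximum flow value: 26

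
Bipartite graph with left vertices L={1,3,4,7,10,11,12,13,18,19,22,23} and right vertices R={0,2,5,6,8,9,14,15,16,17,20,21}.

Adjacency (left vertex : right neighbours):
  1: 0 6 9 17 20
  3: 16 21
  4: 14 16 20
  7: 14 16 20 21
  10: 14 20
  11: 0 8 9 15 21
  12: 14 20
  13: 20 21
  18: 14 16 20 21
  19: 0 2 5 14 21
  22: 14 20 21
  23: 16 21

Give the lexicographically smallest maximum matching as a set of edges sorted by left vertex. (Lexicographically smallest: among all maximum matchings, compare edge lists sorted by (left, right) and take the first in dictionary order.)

|M| = 7 (so the lex-smallest maximum matching has 7 edges)
process left vertices in ascending order; for each, take the smallest-labelled available neighbour that still permits 7 edges overall, or leave it unmatched if none does
lex-smallest matching: {1-0, 3-16, 4-14, 7-20, 11-8, 13-21, 19-2}

Lex-smallest maximum matching: {(1,0), (3,16), (4,14), (7,20), (11,8), (13,21), (19,2)}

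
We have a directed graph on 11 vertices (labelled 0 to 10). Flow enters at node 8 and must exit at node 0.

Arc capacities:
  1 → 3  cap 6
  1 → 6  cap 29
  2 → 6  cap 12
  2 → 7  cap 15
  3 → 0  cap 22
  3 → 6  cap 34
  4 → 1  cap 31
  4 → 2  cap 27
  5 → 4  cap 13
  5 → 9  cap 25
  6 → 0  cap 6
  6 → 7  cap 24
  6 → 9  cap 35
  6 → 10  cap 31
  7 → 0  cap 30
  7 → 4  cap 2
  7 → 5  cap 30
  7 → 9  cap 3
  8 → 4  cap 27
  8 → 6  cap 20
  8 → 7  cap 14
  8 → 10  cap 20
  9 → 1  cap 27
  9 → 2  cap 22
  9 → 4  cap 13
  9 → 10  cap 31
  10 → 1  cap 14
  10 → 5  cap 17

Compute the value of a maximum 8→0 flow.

Maximum flow value: 42

augment #1: 8→6→0 bottleneck 6, total now 6
augment #2: 8→7→0 bottleneck 14, total now 20
augment #3: 8→6→7→0 bottleneck 14, total now 34
augment #4: 8→4→1→3→0 bottleneck 6, total now 40
augment #5: 8→4→2→7→0 bottleneck 2, total now 42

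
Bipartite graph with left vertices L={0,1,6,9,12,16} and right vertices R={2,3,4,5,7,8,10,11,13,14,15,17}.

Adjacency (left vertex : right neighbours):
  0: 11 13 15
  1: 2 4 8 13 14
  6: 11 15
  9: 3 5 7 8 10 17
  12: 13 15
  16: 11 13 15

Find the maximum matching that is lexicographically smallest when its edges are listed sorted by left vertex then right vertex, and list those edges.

|M| = 5 (so the lex-smallest maximum matching has 5 edges)
process left vertices in ascending order; for each, take the smallest-labelled available neighbour that still permits 5 edges overall, or leave it unmatched if none does
lex-smallest matching: {0-11, 1-2, 6-15, 9-3, 12-13}

Lex-smallest maximum matching: {(0,11), (1,2), (6,15), (9,3), (12,13)}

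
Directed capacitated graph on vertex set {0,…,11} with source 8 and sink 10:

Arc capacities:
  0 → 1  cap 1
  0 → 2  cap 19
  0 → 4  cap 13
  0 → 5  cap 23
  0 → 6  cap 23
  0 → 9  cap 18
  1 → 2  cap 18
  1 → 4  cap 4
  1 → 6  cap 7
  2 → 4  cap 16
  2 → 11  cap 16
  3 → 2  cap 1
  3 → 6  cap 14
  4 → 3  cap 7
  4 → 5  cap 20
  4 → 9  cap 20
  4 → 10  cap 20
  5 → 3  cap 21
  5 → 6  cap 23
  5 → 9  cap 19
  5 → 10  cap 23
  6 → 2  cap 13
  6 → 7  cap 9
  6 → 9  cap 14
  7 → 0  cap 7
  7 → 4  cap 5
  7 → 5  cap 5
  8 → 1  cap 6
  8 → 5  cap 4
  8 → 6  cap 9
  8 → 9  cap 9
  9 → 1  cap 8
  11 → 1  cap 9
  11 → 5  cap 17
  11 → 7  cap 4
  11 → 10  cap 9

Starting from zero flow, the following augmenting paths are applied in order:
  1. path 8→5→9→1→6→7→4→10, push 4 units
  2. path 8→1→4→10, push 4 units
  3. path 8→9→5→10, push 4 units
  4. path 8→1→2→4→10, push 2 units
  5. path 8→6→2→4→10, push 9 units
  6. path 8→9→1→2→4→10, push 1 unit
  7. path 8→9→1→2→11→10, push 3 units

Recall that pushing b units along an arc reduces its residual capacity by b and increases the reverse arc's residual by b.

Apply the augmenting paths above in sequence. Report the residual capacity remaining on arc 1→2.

after path 1 (8→5→9→1→6→7→4→10, push 4): res(1,2)=18
after path 2 (8→1→4→10, push 4): res(1,2)=18
after path 3 (8→9→5→10, push 4): res(1,2)=18
after path 4 (8→1→2→4→10, push 2): res(1,2)=16
after path 5 (8→6→2→4→10, push 9): res(1,2)=16
after path 6 (8→9→1→2→4→10, push 1): res(1,2)=15
after path 7 (8→9→1→2→11→10, push 3): res(1,2)=12

Residual capacity of (1,2): 12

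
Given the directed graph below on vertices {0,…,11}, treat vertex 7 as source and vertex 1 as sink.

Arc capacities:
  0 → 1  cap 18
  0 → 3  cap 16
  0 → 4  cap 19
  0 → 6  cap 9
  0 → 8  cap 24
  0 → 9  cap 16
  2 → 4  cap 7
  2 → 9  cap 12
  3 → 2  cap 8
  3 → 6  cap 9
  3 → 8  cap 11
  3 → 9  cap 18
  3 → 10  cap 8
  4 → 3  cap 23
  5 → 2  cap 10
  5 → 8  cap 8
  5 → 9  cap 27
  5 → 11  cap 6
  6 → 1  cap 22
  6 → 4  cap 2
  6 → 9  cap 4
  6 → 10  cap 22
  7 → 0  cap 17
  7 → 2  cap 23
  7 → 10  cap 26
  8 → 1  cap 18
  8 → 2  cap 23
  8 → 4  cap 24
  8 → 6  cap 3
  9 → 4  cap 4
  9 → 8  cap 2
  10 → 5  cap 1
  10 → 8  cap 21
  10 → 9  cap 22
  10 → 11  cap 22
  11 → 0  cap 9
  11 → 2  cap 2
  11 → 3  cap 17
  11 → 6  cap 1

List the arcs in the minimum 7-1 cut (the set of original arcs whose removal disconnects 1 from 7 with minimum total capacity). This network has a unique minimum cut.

Min-cut arcs: {(2,4), (7,0), (7,10), (9,4), (9,8)} (total capacity 56)

augment #1: 7→0→1 push 17
augment #2: 7→10→8→1 push 18
augment #3: 7→10→8→6→1 push 3
augment #4: 7→10→11→0→1 push 1
augment #5: 7→10→11→6→1 push 1
augment #6: 7→2→4→3→6→1 push 7
augment #7: 7→10→11→0→6→1 push 3
augment #8: 7→2→9→4→3→6→1 push 2
augment #9: 7→2→9→8→10→11→0→6→1 push 2
augment #10: 7→2→9→4→3→10→11→0→6→1 push 2
max flow = 56; residual-reachable set from 7 gives S-side
cut edges (S→T): {(2,4), (7,0), (7,10), (9,4), (9,8)} total cap 56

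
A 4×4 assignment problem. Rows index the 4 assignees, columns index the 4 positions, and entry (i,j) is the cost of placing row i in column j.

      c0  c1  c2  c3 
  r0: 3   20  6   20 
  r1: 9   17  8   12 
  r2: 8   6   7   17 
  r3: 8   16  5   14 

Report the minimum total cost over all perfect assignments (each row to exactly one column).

optimal assignment: row0→col0 (cost 3), row1→col3 (cost 12), row2→col1 (cost 6), row3→col2 (cost 5)
total = 3 + 12 + 6 + 5 = 26

Minimum assignment cost: 26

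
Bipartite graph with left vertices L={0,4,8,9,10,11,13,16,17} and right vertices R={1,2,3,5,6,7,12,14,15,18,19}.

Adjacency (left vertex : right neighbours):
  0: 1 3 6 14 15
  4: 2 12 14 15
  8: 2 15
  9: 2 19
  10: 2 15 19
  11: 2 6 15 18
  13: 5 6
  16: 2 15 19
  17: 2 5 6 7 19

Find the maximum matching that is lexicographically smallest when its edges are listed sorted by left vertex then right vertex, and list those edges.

Lex-smallest maximum matching: {(0,1), (4,12), (8,2), (9,19), (10,15), (11,6), (13,5), (17,7)}

|M| = 8 (so the lex-smallest maximum matching has 8 edges)
process left vertices in ascending order; for each, take the smallest-labelled available neighbour that still permits 8 edges overall, or leave it unmatched if none does
lex-smallest matching: {0-1, 4-12, 8-2, 9-19, 10-15, 11-6, 13-5, 17-7}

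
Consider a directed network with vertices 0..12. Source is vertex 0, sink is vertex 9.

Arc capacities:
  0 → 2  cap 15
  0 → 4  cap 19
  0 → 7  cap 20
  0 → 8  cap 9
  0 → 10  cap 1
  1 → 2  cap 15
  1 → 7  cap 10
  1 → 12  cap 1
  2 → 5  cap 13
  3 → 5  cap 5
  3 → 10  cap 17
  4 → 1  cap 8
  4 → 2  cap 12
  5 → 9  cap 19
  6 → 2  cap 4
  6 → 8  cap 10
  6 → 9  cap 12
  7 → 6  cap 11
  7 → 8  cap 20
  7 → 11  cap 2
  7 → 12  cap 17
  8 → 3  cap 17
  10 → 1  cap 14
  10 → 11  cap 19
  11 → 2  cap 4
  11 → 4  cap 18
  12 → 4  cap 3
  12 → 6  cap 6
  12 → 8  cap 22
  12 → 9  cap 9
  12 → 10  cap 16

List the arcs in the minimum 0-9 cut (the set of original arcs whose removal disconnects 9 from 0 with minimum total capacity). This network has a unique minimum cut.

augment #1: 0→2→5→9 push 13
augment #2: 0→7→6→9 push 11
augment #3: 0→7→12→9 push 9
augment #4: 0→8→3→5→9 push 5
augment #5: 0→4→1→12→6→9 push 1
max flow = 39; residual-reachable set from 0 gives S-side
cut edges (S→T): {(2,5), (3,5), (6,9), (12,9)} total cap 39

Min-cut arcs: {(2,5), (3,5), (6,9), (12,9)} (total capacity 39)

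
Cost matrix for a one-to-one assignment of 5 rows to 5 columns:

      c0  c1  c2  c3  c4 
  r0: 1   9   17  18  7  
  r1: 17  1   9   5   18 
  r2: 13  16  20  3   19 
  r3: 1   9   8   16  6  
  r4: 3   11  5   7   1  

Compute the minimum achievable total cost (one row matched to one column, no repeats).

optimal assignment: row0→col0 (cost 1), row1→col1 (cost 1), row2→col3 (cost 3), row3→col2 (cost 8), row4→col4 (cost 1)
total = 1 + 1 + 3 + 8 + 1 = 14

Minimum assignment cost: 14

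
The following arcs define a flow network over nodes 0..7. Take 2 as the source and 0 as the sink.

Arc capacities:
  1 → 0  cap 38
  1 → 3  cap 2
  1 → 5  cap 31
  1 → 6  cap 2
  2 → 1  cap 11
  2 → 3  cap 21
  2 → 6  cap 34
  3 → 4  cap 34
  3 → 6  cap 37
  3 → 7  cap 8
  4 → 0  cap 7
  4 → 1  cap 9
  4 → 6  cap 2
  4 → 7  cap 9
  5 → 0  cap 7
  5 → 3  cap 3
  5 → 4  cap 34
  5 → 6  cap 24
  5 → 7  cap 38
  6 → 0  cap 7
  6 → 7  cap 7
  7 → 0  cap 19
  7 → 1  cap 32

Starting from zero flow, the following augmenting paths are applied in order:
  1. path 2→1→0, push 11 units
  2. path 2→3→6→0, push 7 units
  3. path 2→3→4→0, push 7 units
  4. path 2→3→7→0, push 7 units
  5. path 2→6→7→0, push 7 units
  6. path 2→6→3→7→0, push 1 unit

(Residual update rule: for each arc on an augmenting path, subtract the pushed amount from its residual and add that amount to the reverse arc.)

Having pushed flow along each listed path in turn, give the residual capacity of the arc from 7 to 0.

after path 1 (2→1→0, push 11): res(7,0)=19
after path 2 (2→3→6→0, push 7): res(7,0)=19
after path 3 (2→3→4→0, push 7): res(7,0)=19
after path 4 (2→3→7→0, push 7): res(7,0)=12
after path 5 (2→6→7→0, push 7): res(7,0)=5
after path 6 (2→6→3→7→0, push 1): res(7,0)=4

Residual capacity of (7,0): 4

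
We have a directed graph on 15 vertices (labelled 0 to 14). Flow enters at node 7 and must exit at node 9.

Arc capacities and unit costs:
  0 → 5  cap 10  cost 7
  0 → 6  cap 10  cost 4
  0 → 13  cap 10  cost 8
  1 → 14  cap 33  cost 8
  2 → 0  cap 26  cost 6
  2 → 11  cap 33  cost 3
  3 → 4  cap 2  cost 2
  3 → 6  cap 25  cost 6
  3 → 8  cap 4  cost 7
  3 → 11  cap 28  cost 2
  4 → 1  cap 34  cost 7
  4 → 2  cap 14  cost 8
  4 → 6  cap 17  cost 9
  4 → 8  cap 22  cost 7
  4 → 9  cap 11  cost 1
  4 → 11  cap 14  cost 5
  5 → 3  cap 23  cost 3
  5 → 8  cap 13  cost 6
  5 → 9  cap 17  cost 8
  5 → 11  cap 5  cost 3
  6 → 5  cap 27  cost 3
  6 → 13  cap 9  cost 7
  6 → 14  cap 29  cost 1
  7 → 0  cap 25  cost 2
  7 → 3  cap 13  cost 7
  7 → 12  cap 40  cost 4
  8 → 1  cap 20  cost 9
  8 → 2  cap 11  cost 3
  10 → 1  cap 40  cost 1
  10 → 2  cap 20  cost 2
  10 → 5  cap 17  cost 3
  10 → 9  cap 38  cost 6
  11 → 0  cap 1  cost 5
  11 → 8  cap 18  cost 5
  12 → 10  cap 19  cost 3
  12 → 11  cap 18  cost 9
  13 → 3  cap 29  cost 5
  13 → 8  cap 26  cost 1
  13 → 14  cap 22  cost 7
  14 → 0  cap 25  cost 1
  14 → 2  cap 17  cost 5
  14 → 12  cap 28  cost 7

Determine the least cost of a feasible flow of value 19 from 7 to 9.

shortest-cost path #1: 7→3→4→9 push 2 @ unit cost 10 (adds 20)
shortest-cost path #2: 7→12→10→9 push 17 @ unit cost 13 (adds 221)
total cost = 241

Minimum cost for 19 units: 241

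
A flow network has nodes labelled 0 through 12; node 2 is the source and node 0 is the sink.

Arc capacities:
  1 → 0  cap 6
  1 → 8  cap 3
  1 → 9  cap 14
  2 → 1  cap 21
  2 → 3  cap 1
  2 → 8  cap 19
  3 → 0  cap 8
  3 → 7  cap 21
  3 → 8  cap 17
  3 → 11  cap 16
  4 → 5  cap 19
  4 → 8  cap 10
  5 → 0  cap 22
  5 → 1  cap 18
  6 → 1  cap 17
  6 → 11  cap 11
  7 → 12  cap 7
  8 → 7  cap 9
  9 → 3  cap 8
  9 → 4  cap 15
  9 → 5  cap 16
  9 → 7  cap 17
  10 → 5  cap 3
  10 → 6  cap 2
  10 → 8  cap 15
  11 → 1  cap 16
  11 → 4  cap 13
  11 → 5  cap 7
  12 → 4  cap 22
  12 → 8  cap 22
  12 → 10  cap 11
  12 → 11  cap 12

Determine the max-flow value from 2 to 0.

Maximum flow value: 28

augment #1: 2→1→0 bottleneck 6, total now 6
augment #2: 2→3→0 bottleneck 1, total now 7
augment #3: 2→1→9→3→0 bottleneck 7, total now 14
augment #4: 2→1→9→5→0 bottleneck 7, total now 21
augment #5: 2→8→7→12→4→5→0 bottleneck 7, total now 28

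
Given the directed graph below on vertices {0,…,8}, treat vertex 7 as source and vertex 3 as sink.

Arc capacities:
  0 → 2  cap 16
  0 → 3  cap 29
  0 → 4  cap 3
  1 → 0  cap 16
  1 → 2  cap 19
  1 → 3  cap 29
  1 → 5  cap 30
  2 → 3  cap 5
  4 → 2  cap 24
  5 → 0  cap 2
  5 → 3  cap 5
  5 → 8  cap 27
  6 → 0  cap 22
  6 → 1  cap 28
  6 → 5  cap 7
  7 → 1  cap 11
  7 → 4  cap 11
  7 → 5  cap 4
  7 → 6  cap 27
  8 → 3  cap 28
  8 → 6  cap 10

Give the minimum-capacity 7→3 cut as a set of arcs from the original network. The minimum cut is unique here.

augment #1: 7→1→3 push 11
augment #2: 7→5→3 push 4
augment #3: 7→4→2→3 push 5
augment #4: 7→6→0→3 push 22
augment #5: 7→6→1→3 push 5
max flow = 47; residual-reachable set from 7 gives S-side
cut edges (S→T): {(2,3), (7,1), (7,5), (7,6)} total cap 47

Min-cut arcs: {(2,3), (7,1), (7,5), (7,6)} (total capacity 47)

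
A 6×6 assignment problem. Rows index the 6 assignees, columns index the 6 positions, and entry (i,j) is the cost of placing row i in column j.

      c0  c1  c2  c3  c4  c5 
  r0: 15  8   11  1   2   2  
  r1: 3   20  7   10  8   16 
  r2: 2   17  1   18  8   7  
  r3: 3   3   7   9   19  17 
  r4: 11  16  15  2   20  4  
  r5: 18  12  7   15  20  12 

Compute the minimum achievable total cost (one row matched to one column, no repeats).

Minimum assignment cost: 23

optimal assignment: row0→col4 (cost 2), row1→col0 (cost 3), row2→col2 (cost 1), row3→col1 (cost 3), row4→col3 (cost 2), row5→col5 (cost 12)
total = 2 + 3 + 1 + 3 + 2 + 12 = 23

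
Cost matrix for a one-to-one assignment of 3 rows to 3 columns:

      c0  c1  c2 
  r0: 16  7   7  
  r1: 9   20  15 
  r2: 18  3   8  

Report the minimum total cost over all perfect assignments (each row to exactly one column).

Minimum assignment cost: 19

optimal assignment: row0→col2 (cost 7), row1→col0 (cost 9), row2→col1 (cost 3)
total = 7 + 9 + 3 = 19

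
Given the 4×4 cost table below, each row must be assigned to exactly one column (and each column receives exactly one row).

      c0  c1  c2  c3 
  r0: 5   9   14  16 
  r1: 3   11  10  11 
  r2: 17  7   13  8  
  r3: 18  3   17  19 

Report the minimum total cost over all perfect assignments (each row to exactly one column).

optimal assignment: row0→col0 (cost 5), row1→col2 (cost 10), row2→col3 (cost 8), row3→col1 (cost 3)
total = 5 + 10 + 8 + 3 = 26

Minimum assignment cost: 26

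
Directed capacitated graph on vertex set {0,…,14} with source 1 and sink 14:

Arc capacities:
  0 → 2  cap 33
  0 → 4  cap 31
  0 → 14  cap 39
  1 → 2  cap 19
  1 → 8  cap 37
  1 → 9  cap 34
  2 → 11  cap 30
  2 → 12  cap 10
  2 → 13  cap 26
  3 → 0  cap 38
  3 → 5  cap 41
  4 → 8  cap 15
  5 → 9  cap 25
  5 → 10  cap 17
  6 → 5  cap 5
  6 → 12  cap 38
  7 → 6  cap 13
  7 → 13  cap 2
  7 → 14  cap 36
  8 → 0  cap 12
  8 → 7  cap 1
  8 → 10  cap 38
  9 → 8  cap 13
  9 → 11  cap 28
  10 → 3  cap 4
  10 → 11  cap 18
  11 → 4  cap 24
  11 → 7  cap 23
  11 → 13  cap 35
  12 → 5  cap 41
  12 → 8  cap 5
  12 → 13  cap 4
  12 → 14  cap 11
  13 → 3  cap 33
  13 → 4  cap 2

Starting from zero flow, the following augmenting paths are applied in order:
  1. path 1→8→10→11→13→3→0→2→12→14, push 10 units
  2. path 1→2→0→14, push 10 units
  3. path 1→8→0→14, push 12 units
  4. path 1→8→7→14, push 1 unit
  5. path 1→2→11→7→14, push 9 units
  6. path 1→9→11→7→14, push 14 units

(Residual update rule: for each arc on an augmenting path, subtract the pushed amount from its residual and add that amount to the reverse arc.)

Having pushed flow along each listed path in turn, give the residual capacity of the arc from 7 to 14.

after path 1 (1→8→10→11→13→3→0→2→12→14, push 10): res(7,14)=36
after path 2 (1→2→0→14, push 10): res(7,14)=36
after path 3 (1→8→0→14, push 12): res(7,14)=36
after path 4 (1→8→7→14, push 1): res(7,14)=35
after path 5 (1→2→11→7→14, push 9): res(7,14)=26
after path 6 (1→9→11→7→14, push 14): res(7,14)=12

Residual capacity of (7,14): 12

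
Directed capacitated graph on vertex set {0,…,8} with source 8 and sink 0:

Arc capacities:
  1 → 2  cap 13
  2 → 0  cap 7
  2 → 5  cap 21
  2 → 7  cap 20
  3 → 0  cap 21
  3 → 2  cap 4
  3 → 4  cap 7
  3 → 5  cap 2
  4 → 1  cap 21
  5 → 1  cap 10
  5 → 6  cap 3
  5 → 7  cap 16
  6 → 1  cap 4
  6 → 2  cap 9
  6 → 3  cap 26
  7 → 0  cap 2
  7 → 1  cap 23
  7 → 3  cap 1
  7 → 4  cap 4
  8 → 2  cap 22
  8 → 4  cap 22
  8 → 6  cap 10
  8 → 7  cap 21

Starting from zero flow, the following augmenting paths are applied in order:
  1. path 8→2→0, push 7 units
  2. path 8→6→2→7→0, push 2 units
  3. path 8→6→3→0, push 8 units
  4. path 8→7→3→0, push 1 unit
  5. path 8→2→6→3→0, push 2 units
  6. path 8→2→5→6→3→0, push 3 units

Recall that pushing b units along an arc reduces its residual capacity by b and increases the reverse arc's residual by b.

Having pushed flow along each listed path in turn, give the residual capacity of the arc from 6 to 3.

Residual capacity of (6,3): 13

after path 1 (8→2→0, push 7): res(6,3)=26
after path 2 (8→6→2→7→0, push 2): res(6,3)=26
after path 3 (8→6→3→0, push 8): res(6,3)=18
after path 4 (8→7→3→0, push 1): res(6,3)=18
after path 5 (8→2→6→3→0, push 2): res(6,3)=16
after path 6 (8→2→5→6→3→0, push 3): res(6,3)=13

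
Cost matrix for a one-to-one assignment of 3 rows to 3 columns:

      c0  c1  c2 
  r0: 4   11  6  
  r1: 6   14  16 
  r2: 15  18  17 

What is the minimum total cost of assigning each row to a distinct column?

Minimum assignment cost: 30

optimal assignment: row0→col2 (cost 6), row1→col0 (cost 6), row2→col1 (cost 18)
total = 6 + 6 + 18 = 30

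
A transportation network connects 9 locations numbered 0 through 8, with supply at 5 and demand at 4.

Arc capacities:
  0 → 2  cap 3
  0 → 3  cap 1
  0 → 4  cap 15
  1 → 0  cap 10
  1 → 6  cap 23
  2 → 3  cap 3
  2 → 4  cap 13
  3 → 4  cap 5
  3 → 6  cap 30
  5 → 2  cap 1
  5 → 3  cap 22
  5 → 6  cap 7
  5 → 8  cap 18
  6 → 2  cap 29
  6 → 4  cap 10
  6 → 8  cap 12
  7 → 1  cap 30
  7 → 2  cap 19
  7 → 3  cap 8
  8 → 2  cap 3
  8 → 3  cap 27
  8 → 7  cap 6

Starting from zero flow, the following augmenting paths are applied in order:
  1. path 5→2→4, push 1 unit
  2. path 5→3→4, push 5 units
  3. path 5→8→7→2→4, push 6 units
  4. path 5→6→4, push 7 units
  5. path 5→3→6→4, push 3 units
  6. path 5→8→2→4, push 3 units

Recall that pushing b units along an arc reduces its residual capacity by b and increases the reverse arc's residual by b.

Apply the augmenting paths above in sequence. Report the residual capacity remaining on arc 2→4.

after path 1 (5→2→4, push 1): res(2,4)=12
after path 2 (5→3→4, push 5): res(2,4)=12
after path 3 (5→8→7→2→4, push 6): res(2,4)=6
after path 4 (5→6→4, push 7): res(2,4)=6
after path 5 (5→3→6→4, push 3): res(2,4)=6
after path 6 (5→8→2→4, push 3): res(2,4)=3

Residual capacity of (2,4): 3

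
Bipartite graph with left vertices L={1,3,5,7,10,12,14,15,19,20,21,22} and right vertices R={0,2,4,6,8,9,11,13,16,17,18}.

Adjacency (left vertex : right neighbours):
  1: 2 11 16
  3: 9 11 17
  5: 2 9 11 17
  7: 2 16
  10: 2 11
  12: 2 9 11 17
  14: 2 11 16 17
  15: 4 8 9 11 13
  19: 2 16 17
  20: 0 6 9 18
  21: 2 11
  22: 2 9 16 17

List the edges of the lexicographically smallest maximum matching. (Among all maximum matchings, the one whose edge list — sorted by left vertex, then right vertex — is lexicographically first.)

Lex-smallest maximum matching: {(1,2), (3,9), (5,11), (7,16), (12,17), (15,4), (20,0)}

|M| = 7 (so the lex-smallest maximum matching has 7 edges)
process left vertices in ascending order; for each, take the smallest-labelled available neighbour that still permits 7 edges overall, or leave it unmatched if none does
lex-smallest matching: {1-2, 3-9, 5-11, 7-16, 12-17, 15-4, 20-0}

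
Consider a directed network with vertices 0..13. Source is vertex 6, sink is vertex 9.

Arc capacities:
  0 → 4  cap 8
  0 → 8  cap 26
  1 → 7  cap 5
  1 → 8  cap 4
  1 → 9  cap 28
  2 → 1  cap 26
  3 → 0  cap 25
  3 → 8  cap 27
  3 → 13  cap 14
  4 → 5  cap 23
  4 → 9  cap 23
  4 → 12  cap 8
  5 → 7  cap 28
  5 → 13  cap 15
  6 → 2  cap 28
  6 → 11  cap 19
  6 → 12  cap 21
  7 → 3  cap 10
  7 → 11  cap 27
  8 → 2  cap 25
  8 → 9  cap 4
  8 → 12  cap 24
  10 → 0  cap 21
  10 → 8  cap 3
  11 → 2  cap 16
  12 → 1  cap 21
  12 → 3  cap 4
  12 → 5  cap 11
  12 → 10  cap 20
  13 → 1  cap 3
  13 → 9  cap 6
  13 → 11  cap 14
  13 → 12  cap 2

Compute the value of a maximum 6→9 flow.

Maximum flow value: 46

augment #1: 6→2→1→9 bottleneck 26, total now 26
augment #2: 6→12→1→9 bottleneck 2, total now 28
augment #3: 6→12→1→8→9 bottleneck 4, total now 32
augment #4: 6→12→3→13→9 bottleneck 4, total now 36
augment #5: 6→12→5→13→9 bottleneck 2, total now 38
augment #6: 6→12→10→0→4→9 bottleneck 8, total now 46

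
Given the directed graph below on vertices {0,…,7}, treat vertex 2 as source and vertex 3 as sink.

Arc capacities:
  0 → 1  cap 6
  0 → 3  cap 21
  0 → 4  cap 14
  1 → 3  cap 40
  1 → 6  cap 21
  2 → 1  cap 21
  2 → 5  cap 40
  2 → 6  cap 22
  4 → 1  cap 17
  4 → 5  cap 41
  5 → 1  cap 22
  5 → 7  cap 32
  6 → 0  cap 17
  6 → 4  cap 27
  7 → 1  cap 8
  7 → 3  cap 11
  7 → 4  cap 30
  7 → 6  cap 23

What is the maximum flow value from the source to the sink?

augment #1: 2→1→3 bottleneck 21, total now 21
augment #2: 2→5→1→3 bottleneck 19, total now 40
augment #3: 2→5→7→3 bottleneck 11, total now 51
augment #4: 2→6→0→3 bottleneck 17, total now 68

Maximum flow value: 68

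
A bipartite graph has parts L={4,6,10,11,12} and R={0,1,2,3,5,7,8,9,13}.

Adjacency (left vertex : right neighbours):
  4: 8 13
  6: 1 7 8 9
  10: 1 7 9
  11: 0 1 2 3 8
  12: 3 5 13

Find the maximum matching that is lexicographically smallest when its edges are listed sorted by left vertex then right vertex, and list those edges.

|M| = 5 (so the lex-smallest maximum matching has 5 edges)
process left vertices in ascending order; for each, take the smallest-labelled available neighbour that still permits 5 edges overall, or leave it unmatched if none does
lex-smallest matching: {4-8, 6-1, 10-7, 11-0, 12-3}

Lex-smallest maximum matching: {(4,8), (6,1), (10,7), (11,0), (12,3)}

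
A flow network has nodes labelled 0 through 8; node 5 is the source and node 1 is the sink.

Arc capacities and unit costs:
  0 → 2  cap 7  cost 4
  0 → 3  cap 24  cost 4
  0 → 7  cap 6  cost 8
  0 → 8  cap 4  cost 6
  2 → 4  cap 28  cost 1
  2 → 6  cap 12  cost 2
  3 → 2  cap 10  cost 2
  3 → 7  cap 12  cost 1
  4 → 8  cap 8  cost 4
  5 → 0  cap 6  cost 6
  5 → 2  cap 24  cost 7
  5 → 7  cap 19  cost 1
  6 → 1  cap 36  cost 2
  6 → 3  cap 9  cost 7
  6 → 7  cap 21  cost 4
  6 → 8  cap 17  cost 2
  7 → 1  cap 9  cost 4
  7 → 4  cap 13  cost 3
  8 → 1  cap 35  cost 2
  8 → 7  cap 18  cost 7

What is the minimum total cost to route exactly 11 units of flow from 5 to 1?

Minimum cost for 11 units: 65

shortest-cost path #1: 5→7→1 push 9 @ unit cost 5 (adds 45)
shortest-cost path #2: 5→7→4→8→1 push 2 @ unit cost 10 (adds 20)
total cost = 65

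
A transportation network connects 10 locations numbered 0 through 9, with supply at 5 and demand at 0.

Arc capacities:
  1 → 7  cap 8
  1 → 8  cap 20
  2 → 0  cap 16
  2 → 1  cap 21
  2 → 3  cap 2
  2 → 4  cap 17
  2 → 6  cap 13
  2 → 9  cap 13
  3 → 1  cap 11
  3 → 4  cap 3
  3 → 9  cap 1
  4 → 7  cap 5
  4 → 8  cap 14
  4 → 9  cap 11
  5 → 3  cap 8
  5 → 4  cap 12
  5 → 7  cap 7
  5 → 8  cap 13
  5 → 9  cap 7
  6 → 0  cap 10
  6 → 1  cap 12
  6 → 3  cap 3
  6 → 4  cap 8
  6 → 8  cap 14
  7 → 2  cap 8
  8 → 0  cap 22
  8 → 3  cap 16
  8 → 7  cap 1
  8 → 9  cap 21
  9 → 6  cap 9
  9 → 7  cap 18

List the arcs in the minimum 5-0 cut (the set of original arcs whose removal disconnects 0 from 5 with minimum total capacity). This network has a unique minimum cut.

augment #1: 5→8→0 push 13
augment #2: 5→4→8→0 push 9
augment #3: 5→7→2→0 push 7
augment #4: 5→9→6→0 push 7
augment #5: 5→3→9→6→0 push 1
augment #6: 5→4→7→2→0 push 1
augment #7: 5→4→9→6→0 push 1
max flow = 39; residual-reachable set from 5 gives S-side
cut edges (S→T): {(7,2), (8,0), (9,6)} total cap 39

Min-cut arcs: {(7,2), (8,0), (9,6)} (total capacity 39)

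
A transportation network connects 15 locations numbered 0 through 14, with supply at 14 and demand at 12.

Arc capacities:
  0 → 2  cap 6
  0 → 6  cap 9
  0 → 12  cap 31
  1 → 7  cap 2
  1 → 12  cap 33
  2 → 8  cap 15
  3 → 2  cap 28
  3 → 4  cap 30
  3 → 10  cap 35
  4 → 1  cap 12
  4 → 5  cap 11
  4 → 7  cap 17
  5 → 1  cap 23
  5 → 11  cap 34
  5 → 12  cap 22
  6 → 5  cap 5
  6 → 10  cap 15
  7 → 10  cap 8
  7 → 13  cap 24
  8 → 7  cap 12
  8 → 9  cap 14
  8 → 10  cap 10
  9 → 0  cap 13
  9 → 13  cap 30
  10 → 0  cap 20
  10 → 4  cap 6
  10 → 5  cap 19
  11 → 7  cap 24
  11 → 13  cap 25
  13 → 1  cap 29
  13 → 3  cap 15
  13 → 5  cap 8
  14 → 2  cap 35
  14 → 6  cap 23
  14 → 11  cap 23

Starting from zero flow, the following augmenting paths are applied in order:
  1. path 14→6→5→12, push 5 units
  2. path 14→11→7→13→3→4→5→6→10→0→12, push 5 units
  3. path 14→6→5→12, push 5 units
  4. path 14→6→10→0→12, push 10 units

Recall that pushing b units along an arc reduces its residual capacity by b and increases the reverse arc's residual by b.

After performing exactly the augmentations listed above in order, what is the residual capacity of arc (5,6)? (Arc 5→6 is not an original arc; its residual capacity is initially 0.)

after path 1 (14→6→5→12, push 5): res(5,6)=5
after path 2 (14→11→7→13→3→4→5→6→10→0→12, push 5): res(5,6)=0
after path 3 (14→6→5→12, push 5): res(5,6)=5
after path 4 (14→6→10→0→12, push 10): res(5,6)=5

Residual capacity of (5,6): 5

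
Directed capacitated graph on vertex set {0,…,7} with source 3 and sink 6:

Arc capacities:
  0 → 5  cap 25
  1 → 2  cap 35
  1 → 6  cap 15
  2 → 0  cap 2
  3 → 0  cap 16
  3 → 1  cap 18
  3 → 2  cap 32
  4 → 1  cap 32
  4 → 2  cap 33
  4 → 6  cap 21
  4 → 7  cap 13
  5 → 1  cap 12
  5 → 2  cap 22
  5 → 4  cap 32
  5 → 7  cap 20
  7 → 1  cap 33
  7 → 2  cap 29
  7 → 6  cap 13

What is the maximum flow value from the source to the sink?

Maximum flow value: 33

augment #1: 3→1→6 bottleneck 15, total now 15
augment #2: 3→0→5→4→6 bottleneck 16, total now 31
augment #3: 3→2→0→5→4→6 bottleneck 2, total now 33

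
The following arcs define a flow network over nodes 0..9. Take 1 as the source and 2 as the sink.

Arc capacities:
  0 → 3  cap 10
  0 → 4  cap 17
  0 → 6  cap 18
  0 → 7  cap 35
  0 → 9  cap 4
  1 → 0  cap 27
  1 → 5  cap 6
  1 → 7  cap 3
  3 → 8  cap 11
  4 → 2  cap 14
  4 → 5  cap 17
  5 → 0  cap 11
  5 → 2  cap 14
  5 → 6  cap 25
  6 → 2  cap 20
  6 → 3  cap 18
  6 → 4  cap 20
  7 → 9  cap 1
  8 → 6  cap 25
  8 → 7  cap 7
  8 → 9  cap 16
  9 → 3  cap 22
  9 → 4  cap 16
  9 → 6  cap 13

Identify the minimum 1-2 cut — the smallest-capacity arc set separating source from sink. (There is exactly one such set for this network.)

augment #1: 1→5→2 push 6
augment #2: 1→0→4→2 push 14
augment #3: 1→0→6→2 push 13
augment #4: 1→7→9→6→2 push 1
max flow = 34; residual-reachable set from 1 gives S-side
cut edges (S→T): {(1,0), (1,5), (7,9)} total cap 34

Min-cut arcs: {(1,0), (1,5), (7,9)} (total capacity 34)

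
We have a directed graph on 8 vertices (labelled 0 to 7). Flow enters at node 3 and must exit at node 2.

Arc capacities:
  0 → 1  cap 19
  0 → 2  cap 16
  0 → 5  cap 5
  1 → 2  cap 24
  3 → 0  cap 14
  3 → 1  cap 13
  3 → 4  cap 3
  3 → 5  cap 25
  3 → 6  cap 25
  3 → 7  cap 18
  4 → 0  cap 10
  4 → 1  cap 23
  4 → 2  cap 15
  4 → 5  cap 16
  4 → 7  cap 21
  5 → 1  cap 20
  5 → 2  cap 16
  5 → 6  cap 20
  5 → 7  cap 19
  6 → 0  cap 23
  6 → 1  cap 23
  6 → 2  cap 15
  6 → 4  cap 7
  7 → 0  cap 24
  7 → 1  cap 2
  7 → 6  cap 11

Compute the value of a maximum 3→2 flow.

augment #1: 3→0→2 bottleneck 14, total now 14
augment #2: 3→1→2 bottleneck 13, total now 27
augment #3: 3→4→2 bottleneck 3, total now 30
augment #4: 3→5→2 bottleneck 16, total now 46
augment #5: 3→6→2 bottleneck 15, total now 61
augment #6: 3→5→1→2 bottleneck 9, total now 70
augment #7: 3→6→0→2 bottleneck 2, total now 72
augment #8: 3→6→1→2 bottleneck 2, total now 74
augment #9: 3→6→4→2 bottleneck 6, total now 80
augment #10: 3→7→6→4→2 bottleneck 1, total now 81

Maximum flow value: 81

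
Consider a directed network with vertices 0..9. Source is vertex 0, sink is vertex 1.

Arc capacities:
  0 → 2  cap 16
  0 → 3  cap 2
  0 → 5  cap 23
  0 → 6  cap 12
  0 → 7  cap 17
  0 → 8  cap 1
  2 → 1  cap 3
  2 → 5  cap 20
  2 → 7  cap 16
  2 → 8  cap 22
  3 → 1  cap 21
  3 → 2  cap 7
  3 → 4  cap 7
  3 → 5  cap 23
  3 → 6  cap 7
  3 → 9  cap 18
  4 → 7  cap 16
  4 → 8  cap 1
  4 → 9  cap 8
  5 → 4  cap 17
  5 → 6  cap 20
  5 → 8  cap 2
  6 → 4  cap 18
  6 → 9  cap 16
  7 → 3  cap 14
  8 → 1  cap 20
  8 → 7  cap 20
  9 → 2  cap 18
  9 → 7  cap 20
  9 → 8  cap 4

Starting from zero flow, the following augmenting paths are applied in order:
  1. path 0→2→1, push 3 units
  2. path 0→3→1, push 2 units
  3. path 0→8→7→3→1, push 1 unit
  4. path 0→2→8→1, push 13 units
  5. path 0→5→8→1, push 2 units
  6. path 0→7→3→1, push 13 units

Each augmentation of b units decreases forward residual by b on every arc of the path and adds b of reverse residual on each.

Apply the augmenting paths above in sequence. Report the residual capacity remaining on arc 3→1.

after path 1 (0→2→1, push 3): res(3,1)=21
after path 2 (0→3→1, push 2): res(3,1)=19
after path 3 (0→8→7→3→1, push 1): res(3,1)=18
after path 4 (0→2→8→1, push 13): res(3,1)=18
after path 5 (0→5→8→1, push 2): res(3,1)=18
after path 6 (0→7→3→1, push 13): res(3,1)=5

Residual capacity of (3,1): 5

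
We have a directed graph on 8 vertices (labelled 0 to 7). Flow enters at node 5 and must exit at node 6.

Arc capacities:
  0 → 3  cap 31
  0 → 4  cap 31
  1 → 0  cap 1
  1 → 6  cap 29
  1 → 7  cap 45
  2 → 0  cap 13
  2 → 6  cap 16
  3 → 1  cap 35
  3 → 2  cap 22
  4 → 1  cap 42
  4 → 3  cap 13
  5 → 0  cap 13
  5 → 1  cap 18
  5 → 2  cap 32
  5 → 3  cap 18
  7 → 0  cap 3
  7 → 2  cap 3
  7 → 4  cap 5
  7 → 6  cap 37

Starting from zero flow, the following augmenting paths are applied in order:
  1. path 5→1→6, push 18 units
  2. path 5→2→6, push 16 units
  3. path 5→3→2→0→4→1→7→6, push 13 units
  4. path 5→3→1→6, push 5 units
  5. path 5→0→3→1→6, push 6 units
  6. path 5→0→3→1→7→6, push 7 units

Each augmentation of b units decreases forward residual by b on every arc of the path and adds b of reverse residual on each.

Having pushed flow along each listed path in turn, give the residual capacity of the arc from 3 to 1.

after path 1 (5→1→6, push 18): res(3,1)=35
after path 2 (5→2→6, push 16): res(3,1)=35
after path 3 (5→3→2→0→4→1→7→6, push 13): res(3,1)=35
after path 4 (5→3→1→6, push 5): res(3,1)=30
after path 5 (5→0→3→1→6, push 6): res(3,1)=24
after path 6 (5→0→3→1→7→6, push 7): res(3,1)=17

Residual capacity of (3,1): 17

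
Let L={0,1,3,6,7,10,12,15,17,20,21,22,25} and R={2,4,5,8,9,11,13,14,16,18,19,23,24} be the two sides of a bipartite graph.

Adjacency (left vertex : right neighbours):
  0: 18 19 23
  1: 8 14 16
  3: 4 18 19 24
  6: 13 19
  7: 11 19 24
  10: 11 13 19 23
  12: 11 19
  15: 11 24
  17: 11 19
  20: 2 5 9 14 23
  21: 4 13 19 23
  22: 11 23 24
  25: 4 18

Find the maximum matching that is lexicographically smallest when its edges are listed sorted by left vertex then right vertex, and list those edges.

Lex-smallest maximum matching: {(0,18), (1,8), (3,4), (6,13), (7,11), (10,19), (15,24), (20,2), (21,23)}

|M| = 9 (so the lex-smallest maximum matching has 9 edges)
process left vertices in ascending order; for each, take the smallest-labelled available neighbour that still permits 9 edges overall, or leave it unmatched if none does
lex-smallest matching: {0-18, 1-8, 3-4, 6-13, 7-11, 10-19, 15-24, 20-2, 21-23}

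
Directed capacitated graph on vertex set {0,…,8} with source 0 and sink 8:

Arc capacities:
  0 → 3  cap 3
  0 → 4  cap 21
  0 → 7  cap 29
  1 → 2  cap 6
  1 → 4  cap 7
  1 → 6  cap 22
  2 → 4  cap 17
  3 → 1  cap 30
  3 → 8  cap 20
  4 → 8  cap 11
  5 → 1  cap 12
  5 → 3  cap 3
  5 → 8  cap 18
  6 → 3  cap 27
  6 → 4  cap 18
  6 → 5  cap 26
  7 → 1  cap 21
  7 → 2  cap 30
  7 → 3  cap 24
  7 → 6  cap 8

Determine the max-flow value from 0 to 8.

Maximum flow value: 43

augment #1: 0→3→8 bottleneck 3, total now 3
augment #2: 0→4→8 bottleneck 11, total now 14
augment #3: 0→7→3→8 bottleneck 17, total now 31
augment #4: 0→7→6→5→8 bottleneck 8, total now 39
augment #5: 0→7→1→6→5→8 bottleneck 4, total now 43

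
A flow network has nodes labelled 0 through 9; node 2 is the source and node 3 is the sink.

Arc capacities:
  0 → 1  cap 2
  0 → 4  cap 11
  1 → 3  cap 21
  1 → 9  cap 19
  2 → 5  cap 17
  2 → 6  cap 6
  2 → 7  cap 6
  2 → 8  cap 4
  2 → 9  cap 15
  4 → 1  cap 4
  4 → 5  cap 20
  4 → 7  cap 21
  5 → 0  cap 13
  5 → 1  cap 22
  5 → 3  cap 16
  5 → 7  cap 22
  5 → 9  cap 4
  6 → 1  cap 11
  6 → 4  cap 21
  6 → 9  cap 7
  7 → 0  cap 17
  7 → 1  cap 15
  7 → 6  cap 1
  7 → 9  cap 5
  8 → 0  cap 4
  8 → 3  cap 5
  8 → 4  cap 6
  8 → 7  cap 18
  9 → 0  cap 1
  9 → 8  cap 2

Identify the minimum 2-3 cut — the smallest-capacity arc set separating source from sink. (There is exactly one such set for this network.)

augment #1: 2→5→3 push 16
augment #2: 2→8→3 push 4
augment #3: 2→5→1→3 push 1
augment #4: 2→6→1→3 push 6
augment #5: 2→7→1→3 push 6
augment #6: 2→9→8→3 push 1
augment #7: 2→9→0→1→3 push 1
augment #8: 2→9→8→0→1→3 push 1
max flow = 36; residual-reachable set from 2 gives S-side
cut edges (S→T): {(2,5), (2,6), (2,7), (2,8), (9,0), (9,8)} total cap 36

Min-cut arcs: {(2,5), (2,6), (2,7), (2,8), (9,0), (9,8)} (total capacity 36)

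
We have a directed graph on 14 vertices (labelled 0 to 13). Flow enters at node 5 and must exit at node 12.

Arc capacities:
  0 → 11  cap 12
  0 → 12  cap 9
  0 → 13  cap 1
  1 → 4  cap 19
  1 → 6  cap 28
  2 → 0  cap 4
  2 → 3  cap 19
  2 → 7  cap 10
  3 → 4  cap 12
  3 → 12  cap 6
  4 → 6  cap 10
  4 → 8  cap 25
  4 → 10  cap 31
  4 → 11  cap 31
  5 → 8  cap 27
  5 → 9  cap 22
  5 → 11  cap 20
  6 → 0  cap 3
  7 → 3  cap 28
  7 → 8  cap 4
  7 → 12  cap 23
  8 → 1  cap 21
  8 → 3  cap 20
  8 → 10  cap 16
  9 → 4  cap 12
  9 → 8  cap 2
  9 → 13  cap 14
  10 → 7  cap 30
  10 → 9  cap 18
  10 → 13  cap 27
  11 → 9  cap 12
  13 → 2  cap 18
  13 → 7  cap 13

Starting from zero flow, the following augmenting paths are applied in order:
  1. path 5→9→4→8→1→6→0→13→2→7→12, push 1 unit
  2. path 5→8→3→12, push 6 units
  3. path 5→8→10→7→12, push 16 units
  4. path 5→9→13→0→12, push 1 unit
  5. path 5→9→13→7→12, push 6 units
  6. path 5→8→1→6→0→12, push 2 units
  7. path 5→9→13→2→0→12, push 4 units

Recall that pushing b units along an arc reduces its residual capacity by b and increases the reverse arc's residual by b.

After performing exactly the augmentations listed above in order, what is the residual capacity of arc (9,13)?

Residual capacity of (9,13): 3

after path 1 (5→9→4→8→1→6→0→13→2→7→12, push 1): res(9,13)=14
after path 2 (5→8→3→12, push 6): res(9,13)=14
after path 3 (5→8→10→7→12, push 16): res(9,13)=14
after path 4 (5→9→13→0→12, push 1): res(9,13)=13
after path 5 (5→9→13→7→12, push 6): res(9,13)=7
after path 6 (5→8→1→6→0→12, push 2): res(9,13)=7
after path 7 (5→9→13→2→0→12, push 4): res(9,13)=3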